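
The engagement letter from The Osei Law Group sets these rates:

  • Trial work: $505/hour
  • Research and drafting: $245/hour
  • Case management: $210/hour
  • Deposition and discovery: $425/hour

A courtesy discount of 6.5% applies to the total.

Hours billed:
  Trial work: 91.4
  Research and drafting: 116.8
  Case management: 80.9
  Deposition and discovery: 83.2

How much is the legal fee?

$118,859.07

Trial work: 91.4 × $505 = $46,157.00
Research and drafting: 116.8 × $245 = $28,616.00
Case management: 80.9 × $210 = $16,989.00
Deposition and discovery: 83.2 × $425 = $35,360.00
Subtotal: $127,122.00
Less 6.5% discount: −$8,262.93
Total: $127,122.00 − $8,262.93 = $118,859.07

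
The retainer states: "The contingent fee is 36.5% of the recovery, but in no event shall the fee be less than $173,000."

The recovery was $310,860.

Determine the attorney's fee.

36.5% of $310,860 = $113,463.90
That is below the $173,000 minimum, so the minimum applies.

$173,000.00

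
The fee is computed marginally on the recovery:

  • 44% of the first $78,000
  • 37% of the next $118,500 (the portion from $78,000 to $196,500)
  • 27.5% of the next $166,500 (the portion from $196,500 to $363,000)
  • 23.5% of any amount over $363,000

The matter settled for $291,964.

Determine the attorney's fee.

$104,417.60

First $78,000 at 44% = $34,320.00
Next $118,500 at 37% = $43,845.00
Remaining $95,464 at 27.5% = $26,252.60
Fee: $34,320.00 + $43,845.00 + $26,252.60 = $104,417.60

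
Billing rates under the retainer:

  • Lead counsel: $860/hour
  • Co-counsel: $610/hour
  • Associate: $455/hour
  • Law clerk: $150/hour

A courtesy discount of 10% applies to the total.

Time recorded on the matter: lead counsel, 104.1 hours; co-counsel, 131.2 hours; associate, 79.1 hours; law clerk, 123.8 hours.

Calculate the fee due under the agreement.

$201,706.65

Lead counsel: 104.1 × $860 = $89,526.00
Co-counsel: 131.2 × $610 = $80,032.00
Associate: 79.1 × $455 = $35,990.50
Law clerk: 123.8 × $150 = $18,570.00
Subtotal: $224,118.50
Less 10% discount: −$22,411.85
Total: $224,118.50 − $22,411.85 = $201,706.65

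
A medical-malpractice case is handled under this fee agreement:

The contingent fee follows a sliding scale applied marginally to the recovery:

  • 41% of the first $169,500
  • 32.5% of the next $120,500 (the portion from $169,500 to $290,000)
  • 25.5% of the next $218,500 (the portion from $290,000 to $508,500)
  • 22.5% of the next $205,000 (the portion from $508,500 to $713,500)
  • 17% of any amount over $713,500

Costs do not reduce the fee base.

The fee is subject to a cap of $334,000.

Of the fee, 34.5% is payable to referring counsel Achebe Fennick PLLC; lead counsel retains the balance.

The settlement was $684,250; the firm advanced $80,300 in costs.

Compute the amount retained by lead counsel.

Fee base is the gross recovery, $684,250; costs are reimbursed separately.
First $169,500 at 41% = $69,495.00
Next $120,500 at 32.5% = $39,162.50
Next $218,500 at 25.5% = $55,717.50
Remaining $175,750 at 22.5% = $39,543.75
Fee: $69,495.00 + $39,162.50 + $55,717.50 + $39,543.75 = $203,918.75
$203,918.75 is under the $334,000 cap.
Referral share: 34.5% of $203,918.75 = $70,351.97; lead counsel retains $203,918.75 − $70,351.97 = $133,566.78.

$133,566.78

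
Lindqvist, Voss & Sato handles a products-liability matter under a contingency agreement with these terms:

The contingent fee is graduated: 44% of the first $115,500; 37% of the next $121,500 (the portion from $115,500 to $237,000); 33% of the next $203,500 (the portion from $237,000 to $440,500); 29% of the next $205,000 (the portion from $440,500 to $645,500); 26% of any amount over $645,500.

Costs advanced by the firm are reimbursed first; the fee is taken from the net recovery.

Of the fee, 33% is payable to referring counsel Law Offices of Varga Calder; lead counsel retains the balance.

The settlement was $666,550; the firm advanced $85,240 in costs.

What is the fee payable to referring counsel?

Fee base (net of costs): $666,550 − $85,240 = $581,310
First $115,500 at 44% = $50,820.00
Next $121,500 at 37% = $44,955.00
Next $203,500 at 33% = $67,155.00
Remaining $140,810 at 29% = $40,834.90
Fee: $50,820.00 + $44,955.00 + $67,155.00 + $40,834.90 = $203,764.90
Referral share: 33% of $203,764.90 = $67,242.42; lead counsel retains $203,764.90 − $67,242.42 = $136,522.48.

$67,242.42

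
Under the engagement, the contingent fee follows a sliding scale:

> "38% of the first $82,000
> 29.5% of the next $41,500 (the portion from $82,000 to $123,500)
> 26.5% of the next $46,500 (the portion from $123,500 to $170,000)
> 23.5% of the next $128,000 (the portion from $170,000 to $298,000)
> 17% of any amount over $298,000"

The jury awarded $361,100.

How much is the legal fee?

$96,532.00

First $82,000 at 38% = $31,160.00
Next $41,500 at 29.5% = $12,242.50
Next $46,500 at 26.5% = $12,322.50
Next $128,000 at 23.5% = $30,080.00
Remaining $63,100 at 17% = $10,727.00
Fee: $31,160.00 + $12,242.50 + $12,322.50 + $30,080.00 + $10,727.00 = $96,532.00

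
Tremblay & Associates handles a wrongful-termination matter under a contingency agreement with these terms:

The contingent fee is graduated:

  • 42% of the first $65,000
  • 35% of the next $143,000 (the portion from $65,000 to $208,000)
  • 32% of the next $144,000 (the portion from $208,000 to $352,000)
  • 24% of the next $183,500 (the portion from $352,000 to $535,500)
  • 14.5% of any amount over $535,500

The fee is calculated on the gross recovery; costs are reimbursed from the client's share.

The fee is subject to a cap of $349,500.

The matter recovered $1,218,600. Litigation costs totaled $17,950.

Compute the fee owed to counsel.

$266,519.50

Fee base is the gross recovery, $1,218,600; costs are reimbursed separately.
First $65,000 at 42% = $27,300.00
Next $143,000 at 35% = $50,050.00
Next $144,000 at 32% = $46,080.00
Next $183,500 at 24% = $44,040.00
Remaining $683,100 at 14.5% = $99,049.50
Fee: $27,300.00 + $50,050.00 + $46,080.00 + $44,040.00 + $99,049.50 = $266,519.50
$266,519.50 is under the $349,500 cap.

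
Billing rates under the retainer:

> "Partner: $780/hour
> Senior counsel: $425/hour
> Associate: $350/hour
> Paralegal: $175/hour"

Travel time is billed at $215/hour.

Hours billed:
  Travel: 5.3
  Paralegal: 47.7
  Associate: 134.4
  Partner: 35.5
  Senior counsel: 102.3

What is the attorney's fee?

Partner: 35.5 × $780 = $27,690.00
Senior counsel: 102.3 × $425 = $43,477.50
Associate: 134.4 × $350 = $47,040.00
Paralegal: 47.7 × $175 = $8,347.50
Subtotal: $27,690.00 + $43,477.50 + $47,040.00 + $8,347.50 = $126,555.00
Travel: 5.3 × $215 = $1,139.50
Total: $126,555.00 + $1,139.50 = $127,694.50

$127,694.50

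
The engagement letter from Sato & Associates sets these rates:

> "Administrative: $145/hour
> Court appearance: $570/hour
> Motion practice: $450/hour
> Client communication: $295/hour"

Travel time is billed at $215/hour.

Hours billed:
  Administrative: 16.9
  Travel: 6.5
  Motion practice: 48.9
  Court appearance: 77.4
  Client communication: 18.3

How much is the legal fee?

$75,369.50

Administrative: 16.9 × $145 = $2,450.50
Court appearance: 77.4 × $570 = $44,118.00
Motion practice: 48.9 × $450 = $22,005.00
Client communication: 18.3 × $295 = $5,398.50
Subtotal: $2,450.50 + $44,118.00 + $22,005.00 + $5,398.50 = $73,972.00
Travel: 6.5 × $215 = $1,397.50
Total: $73,972.00 + $1,397.50 = $75,369.50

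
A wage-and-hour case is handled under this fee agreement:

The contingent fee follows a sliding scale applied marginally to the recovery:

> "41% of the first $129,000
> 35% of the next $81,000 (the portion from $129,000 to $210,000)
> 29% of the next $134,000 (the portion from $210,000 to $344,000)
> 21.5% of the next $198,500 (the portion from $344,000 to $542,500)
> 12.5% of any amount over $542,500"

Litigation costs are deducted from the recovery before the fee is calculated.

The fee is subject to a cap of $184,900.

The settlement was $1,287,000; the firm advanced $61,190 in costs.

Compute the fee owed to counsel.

Fee base (net of costs): $1,287,000 − $61,190 = $1,225,810
First $129,000 at 41% = $52,890.00
Next $81,000 at 35% = $28,350.00
Next $134,000 at 29% = $38,860.00
Next $198,500 at 21.5% = $42,677.50
Remaining $683,310 at 12.5% = $85,413.75
Fee: $52,890.00 + $28,350.00 + $38,860.00 + $42,677.50 + $85,413.75 = $248,191.25
$248,191.25 exceeds the $184,900 cap, so the fee is capped at $184,900.00.

$184,900.00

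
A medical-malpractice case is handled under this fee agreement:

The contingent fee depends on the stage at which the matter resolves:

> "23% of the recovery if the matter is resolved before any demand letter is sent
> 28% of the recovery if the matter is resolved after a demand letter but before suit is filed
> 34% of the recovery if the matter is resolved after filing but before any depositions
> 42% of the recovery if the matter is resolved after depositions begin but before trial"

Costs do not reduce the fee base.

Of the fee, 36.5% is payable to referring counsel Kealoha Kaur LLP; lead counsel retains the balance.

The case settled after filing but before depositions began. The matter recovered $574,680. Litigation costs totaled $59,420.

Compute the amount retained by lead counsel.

$124,073.41

Fee base is the gross recovery, $574,680; costs are reimbursed separately.
The matter settled after filing but before depositions began, so the 34% rate applies.
$574,680 × 34% = $195,391.20
Referral share: 36.5% of $195,391.20 = $71,317.79; lead counsel retains $195,391.20 − $71,317.79 = $124,073.41.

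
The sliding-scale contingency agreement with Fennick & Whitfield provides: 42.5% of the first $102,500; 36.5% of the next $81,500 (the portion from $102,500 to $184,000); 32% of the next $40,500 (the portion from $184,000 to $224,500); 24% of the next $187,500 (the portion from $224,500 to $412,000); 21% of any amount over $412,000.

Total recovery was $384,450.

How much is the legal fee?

First $102,500 at 42.5% = $43,562.50
Next $81,500 at 36.5% = $29,747.50
Next $40,500 at 32% = $12,960.00
Remaining $159,950 at 24% = $38,388.00
Fee: $43,562.50 + $29,747.50 + $12,960.00 + $38,388.00 = $124,658.00

$124,658.00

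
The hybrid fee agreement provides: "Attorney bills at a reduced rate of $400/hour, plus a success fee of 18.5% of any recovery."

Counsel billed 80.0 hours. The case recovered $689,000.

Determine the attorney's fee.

$159,465.00

Hourly: 80.0 × $400 = $32,000.00
Success fee: 18.5% of $689,000 = $127,465.00
Total: $32,000.00 + $127,465.00 = $159,465.00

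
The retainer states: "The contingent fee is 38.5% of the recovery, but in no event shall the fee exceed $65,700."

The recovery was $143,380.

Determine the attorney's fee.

38.5% of $143,380 = $55,201.30
That is under the $65,700 cap.

$55,201.30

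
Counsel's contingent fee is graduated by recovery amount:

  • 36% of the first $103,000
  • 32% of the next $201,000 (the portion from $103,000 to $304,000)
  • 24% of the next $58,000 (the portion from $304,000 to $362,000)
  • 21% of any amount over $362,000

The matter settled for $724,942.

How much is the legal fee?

$191,537.82

First $103,000 at 36% = $37,080.00
Next $201,000 at 32% = $64,320.00
Next $58,000 at 24% = $13,920.00
Remaining $362,942 at 21% = $76,217.82
Fee: $37,080.00 + $64,320.00 + $13,920.00 + $76,217.82 = $191,537.82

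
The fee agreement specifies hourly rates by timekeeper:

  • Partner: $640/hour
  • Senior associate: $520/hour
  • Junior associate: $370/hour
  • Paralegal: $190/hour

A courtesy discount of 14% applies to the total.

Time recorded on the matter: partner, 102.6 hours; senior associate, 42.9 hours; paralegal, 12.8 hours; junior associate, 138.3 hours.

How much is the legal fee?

$121,754.50

Partner: 102.6 × $640 = $65,664.00
Senior associate: 42.9 × $520 = $22,308.00
Junior associate: 138.3 × $370 = $51,171.00
Paralegal: 12.8 × $190 = $2,432.00
Subtotal: $141,575.00
Less 14% discount: −$19,820.50
Total: $141,575.00 − $19,820.50 = $121,754.50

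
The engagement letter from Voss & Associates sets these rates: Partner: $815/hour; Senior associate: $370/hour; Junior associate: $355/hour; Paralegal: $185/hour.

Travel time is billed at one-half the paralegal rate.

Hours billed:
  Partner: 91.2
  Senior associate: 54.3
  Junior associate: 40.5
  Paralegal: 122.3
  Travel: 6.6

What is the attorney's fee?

Partner: 91.2 × $815 = $74,328.00
Senior associate: 54.3 × $370 = $20,091.00
Junior associate: 40.5 × $355 = $14,377.50
Paralegal: 122.3 × $185 = $22,625.50
Subtotal: $74,328.00 + $20,091.00 + $14,377.50 + $22,625.50 = $131,422.00
Travel: 6.6 × ($185 ÷ 2) = 6.6 × $92.50 = $610.50
Total: $131,422.00 + $610.50 = $132,032.50

$132,032.50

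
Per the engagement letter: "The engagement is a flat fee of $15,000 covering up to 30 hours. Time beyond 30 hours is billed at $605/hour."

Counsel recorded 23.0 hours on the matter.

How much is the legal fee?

$15,000.00

23.0 hours is within the 30-hour scope; only the flat fee applies.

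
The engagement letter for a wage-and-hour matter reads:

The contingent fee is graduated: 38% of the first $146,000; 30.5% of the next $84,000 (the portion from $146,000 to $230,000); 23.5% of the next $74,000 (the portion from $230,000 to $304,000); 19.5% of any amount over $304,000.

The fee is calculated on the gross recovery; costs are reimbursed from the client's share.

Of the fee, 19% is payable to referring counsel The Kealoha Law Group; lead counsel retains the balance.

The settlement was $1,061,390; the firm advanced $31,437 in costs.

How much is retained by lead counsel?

$199,406.65

Fee base is the gross recovery, $1,061,390; costs are reimbursed separately.
First $146,000 at 38% = $55,480.00
Next $84,000 at 30.5% = $25,620.00
Next $74,000 at 23.5% = $17,390.00
Remaining $757,390 at 19.5% = $147,691.05
Fee: $55,480.00 + $25,620.00 + $17,390.00 + $147,691.05 = $246,181.05
Referral share: 19% of $246,181.05 = $46,774.40; lead counsel retains $246,181.05 − $46,774.40 = $199,406.65.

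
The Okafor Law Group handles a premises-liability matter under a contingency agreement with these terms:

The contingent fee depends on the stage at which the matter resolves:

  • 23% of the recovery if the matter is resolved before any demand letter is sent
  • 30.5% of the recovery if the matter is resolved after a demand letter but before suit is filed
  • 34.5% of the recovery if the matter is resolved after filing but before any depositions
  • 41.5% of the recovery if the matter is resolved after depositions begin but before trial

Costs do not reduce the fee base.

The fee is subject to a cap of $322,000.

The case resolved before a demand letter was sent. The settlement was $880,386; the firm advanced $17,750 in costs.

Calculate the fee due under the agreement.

$202,488.78

Fee base is the gross recovery, $880,386; costs are reimbursed separately.
The matter resolved before a demand letter was sent, so the 23% rate applies.
$880,386 × 23% = $202,488.78
$202,488.78 is under the $322,000 cap.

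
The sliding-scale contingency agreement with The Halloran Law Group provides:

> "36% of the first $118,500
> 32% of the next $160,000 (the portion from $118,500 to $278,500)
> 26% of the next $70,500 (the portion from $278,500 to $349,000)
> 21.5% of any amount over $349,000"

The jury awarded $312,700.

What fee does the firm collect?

First $118,500 at 36% = $42,660.00
Next $160,000 at 32% = $51,200.00
Remaining $34,200 at 26% = $8,892.00
Fee: $42,660.00 + $51,200.00 + $8,892.00 = $102,752.00

$102,752.00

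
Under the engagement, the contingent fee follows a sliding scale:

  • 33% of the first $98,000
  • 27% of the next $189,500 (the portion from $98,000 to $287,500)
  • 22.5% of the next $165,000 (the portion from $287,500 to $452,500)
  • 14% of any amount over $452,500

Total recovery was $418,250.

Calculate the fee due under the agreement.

First $98,000 at 33% = $32,340.00
Next $189,500 at 27% = $51,165.00
Remaining $130,750 at 22.5% = $29,418.75
Fee: $32,340.00 + $51,165.00 + $29,418.75 = $112,923.75

$112,923.75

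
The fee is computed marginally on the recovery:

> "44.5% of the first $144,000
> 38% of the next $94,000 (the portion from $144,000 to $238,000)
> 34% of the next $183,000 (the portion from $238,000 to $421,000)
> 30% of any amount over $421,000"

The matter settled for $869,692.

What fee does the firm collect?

First $144,000 at 44.5% = $64,080.00
Next $94,000 at 38% = $35,720.00
Next $183,000 at 34% = $62,220.00
Remaining $448,692 at 30% = $134,607.60
Fee: $64,080.00 + $35,720.00 + $62,220.00 + $134,607.60 = $296,627.60

$296,627.60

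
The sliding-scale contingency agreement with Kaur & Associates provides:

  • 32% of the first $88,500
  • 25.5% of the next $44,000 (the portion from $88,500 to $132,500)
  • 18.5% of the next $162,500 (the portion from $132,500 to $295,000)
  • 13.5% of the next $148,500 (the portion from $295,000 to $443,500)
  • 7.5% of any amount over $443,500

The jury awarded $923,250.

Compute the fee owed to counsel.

$125,631.25

First $88,500 at 32% = $28,320.00
Next $44,000 at 25.5% = $11,220.00
Next $162,500 at 18.5% = $30,062.50
Next $148,500 at 13.5% = $20,047.50
Remaining $479,750 at 7.5% = $35,981.25
Fee: $28,320.00 + $11,220.00 + $30,062.50 + $20,047.50 + $35,981.25 = $125,631.25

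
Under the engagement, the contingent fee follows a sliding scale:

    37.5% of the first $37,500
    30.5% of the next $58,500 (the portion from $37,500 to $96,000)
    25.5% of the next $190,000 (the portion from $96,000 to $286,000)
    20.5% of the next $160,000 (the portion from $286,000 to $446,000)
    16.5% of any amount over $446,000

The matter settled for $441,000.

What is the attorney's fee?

$112,130.00

First $37,500 at 37.5% = $14,062.50
Next $58,500 at 30.5% = $17,842.50
Next $190,000 at 25.5% = $48,450.00
Remaining $155,000 at 20.5% = $31,775.00
Fee: $14,062.50 + $17,842.50 + $48,450.00 + $31,775.00 = $112,130.00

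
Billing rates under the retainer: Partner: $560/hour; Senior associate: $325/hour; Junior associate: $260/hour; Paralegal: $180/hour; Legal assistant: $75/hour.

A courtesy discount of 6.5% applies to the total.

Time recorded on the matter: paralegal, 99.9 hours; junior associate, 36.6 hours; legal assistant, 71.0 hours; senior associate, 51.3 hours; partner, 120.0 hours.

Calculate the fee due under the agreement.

$109,110.29

Partner: 120.0 × $560 = $67,200.00
Senior associate: 51.3 × $325 = $16,672.50
Junior associate: 36.6 × $260 = $9,516.00
Paralegal: 99.9 × $180 = $17,982.00
Legal assistant: 71.0 × $75 = $5,325.00
Subtotal: $116,695.50
Less 6.5% discount: −$7,585.21
Total: $116,695.50 − $7,585.21 = $109,110.29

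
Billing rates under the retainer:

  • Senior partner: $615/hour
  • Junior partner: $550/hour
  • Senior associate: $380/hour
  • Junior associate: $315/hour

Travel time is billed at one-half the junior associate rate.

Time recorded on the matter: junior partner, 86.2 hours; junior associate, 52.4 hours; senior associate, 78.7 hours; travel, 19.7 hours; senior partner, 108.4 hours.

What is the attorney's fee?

$163,590.75

Senior partner: 108.4 × $615 = $66,666.00
Junior partner: 86.2 × $550 = $47,410.00
Senior associate: 78.7 × $380 = $29,906.00
Junior associate: 52.4 × $315 = $16,506.00
Subtotal: $66,666.00 + $47,410.00 + $29,906.00 + $16,506.00 = $160,488.00
Travel: 19.7 × ($315 ÷ 2) = 19.7 × $157.50 = $3,102.75
Total: $160,488.00 + $3,102.75 = $163,590.75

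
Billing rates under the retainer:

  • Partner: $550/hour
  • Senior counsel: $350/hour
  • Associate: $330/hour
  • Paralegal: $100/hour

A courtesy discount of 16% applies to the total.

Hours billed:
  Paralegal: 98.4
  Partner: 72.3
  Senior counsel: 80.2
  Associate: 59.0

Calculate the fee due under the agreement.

Partner: 72.3 × $550 = $39,765.00
Senior counsel: 80.2 × $350 = $28,070.00
Associate: 59.0 × $330 = $19,470.00
Paralegal: 98.4 × $100 = $9,840.00
Subtotal: $97,145.00
Less 16% discount: −$15,543.20
Total: $97,145.00 − $15,543.20 = $81,601.80

$81,601.80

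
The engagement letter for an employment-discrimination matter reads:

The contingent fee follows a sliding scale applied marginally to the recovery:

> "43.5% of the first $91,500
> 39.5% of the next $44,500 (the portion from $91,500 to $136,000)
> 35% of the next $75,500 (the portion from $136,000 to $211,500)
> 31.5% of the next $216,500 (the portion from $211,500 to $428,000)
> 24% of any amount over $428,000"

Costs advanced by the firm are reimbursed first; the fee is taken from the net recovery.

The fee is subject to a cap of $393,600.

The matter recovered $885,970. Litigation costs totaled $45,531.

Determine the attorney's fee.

$250,987.86

Fee base (net of costs): $885,970 − $45,531 = $840,439
First $91,500 at 43.5% = $39,802.50
Next $44,500 at 39.5% = $17,577.50
Next $75,500 at 35% = $26,425.00
Next $216,500 at 31.5% = $68,197.50
Remaining $412,439 at 24% = $98,985.36
Fee: $39,802.50 + $17,577.50 + $26,425.00 + $68,197.50 + $98,985.36 = $250,987.86
$250,987.86 is under the $393,600 cap.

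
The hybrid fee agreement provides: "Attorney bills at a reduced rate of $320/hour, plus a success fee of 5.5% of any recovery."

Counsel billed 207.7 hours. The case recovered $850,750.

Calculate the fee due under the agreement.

Hourly: 207.7 × $320 = $66,464.00
Success fee: 5.5% of $850,750 = $46,791.25
Total: $66,464.00 + $46,791.25 = $113,255.25

$113,255.25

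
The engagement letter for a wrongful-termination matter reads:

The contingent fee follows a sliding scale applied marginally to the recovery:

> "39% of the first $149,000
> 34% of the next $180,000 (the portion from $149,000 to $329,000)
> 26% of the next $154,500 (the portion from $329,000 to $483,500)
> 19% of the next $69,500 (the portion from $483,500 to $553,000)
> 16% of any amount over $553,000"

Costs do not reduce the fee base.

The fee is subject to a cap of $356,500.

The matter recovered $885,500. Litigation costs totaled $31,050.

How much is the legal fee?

Fee base is the gross recovery, $885,500; costs are reimbursed separately.
First $149,000 at 39% = $58,110.00
Next $180,000 at 34% = $61,200.00
Next $154,500 at 26% = $40,170.00
Next $69,500 at 19% = $13,205.00
Remaining $332,500 at 16% = $53,200.00
Fee: $58,110.00 + $61,200.00 + $40,170.00 + $13,205.00 + $53,200.00 = $225,885.00
$225,885.00 is under the $356,500 cap.

$225,885.00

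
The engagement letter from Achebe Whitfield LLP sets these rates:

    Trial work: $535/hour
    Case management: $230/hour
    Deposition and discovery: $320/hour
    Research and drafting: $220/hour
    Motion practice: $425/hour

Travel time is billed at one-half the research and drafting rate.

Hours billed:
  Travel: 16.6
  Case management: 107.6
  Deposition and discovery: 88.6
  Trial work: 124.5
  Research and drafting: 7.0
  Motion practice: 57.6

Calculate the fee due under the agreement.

Trial work: 124.5 × $535 = $66,607.50
Case management: 107.6 × $230 = $24,748.00
Deposition and discovery: 88.6 × $320 = $28,352.00
Research and drafting: 7.0 × $220 = $1,540.00
Motion practice: 57.6 × $425 = $24,480.00
Subtotal: $66,607.50 + $24,748.00 + $28,352.00 + $1,540.00 + $24,480.00 = $145,727.50
Travel: 16.6 × ($220 ÷ 2) = 16.6 × $110.00 = $1,826.00
Total: $145,727.50 + $1,826.00 = $147,553.50

$147,553.50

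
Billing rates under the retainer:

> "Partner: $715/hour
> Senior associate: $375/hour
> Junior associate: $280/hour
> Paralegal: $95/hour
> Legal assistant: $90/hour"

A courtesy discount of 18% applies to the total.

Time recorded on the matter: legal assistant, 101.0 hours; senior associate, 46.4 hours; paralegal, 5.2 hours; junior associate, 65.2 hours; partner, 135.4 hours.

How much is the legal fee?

Partner: 135.4 × $715 = $96,811.00
Senior associate: 46.4 × $375 = $17,400.00
Junior associate: 65.2 × $280 = $18,256.00
Paralegal: 5.2 × $95 = $494.00
Legal assistant: 101.0 × $90 = $9,090.00
Subtotal: $142,051.00
Less 18% discount: −$25,569.18
Total: $142,051.00 − $25,569.18 = $116,481.82

$116,481.82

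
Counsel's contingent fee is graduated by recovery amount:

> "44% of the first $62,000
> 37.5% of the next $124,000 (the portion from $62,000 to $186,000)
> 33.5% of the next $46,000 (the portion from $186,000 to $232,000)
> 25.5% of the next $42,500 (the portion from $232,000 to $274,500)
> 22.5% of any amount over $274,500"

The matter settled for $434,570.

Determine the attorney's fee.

First $62,000 at 44% = $27,280.00
Next $124,000 at 37.5% = $46,500.00
Next $46,000 at 33.5% = $15,410.00
Next $42,500 at 25.5% = $10,837.50
Remaining $160,070 at 22.5% = $36,015.75
Fee: $27,280.00 + $46,500.00 + $15,410.00 + $10,837.50 + $36,015.75 = $136,043.25

$136,043.25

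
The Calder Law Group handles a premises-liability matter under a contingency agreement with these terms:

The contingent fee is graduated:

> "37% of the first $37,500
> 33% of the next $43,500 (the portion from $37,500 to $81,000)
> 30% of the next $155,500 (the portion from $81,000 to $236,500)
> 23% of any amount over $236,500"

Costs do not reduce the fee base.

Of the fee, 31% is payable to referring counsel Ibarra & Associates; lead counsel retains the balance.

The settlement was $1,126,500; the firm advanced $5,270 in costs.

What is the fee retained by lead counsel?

Fee base is the gross recovery, $1,126,500; costs are reimbursed separately.
First $37,500 at 37% = $13,875.00
Next $43,500 at 33% = $14,355.00
Next $155,500 at 30% = $46,650.00
Remaining $890,000 at 23% = $204,700.00
Fee: $13,875.00 + $14,355.00 + $46,650.00 + $204,700.00 = $279,580.00
Referral share: 31% of $279,580.00 = $86,669.80; lead counsel retains $279,580.00 − $86,669.80 = $192,910.20.

$192,910.20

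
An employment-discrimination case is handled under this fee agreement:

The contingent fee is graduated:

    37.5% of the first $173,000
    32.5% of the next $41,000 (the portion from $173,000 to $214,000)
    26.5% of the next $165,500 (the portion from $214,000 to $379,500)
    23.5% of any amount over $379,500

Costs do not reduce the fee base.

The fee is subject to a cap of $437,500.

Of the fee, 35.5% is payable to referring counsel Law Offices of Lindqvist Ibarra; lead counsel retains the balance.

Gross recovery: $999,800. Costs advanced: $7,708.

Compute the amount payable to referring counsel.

$95,078.94

Fee base is the gross recovery, $999,800; costs are reimbursed separately.
First $173,000 at 37.5% = $64,875.00
Next $41,000 at 32.5% = $13,325.00
Next $165,500 at 26.5% = $43,857.50
Remaining $620,300 at 23.5% = $145,770.50
Fee: $64,875.00 + $13,325.00 + $43,857.50 + $145,770.50 = $267,828.00
$267,828.00 is under the $437,500 cap.
Referral share: 35.5% of $267,828.00 = $95,078.94; lead counsel retains $267,828.00 − $95,078.94 = $172,749.06.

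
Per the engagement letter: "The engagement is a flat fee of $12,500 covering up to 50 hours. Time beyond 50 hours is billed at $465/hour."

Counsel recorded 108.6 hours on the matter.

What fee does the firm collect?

Flat fee: $12,500.00
Excess hours: 108.6 − 50 = 58.6
Overrun: 58.6 × $465 = $27,249.00
Total: $12,500.00 + $27,249.00 = $39,749.00

$39,749.00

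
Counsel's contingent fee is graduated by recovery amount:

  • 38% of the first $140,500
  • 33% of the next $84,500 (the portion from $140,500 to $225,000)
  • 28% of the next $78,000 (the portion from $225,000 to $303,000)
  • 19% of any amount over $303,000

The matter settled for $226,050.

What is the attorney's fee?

$81,569.00

First $140,500 at 38% = $53,390.00
Next $84,500 at 33% = $27,885.00
Remaining $1,050 at 28% = $294.00
Fee: $53,390.00 + $27,885.00 + $294.00 = $81,569.00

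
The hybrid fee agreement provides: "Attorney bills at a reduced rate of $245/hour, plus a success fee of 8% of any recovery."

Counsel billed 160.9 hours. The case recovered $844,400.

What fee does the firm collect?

Hourly: 160.9 × $245 = $39,420.50
Success fee: 8% of $844,400 = $67,552.00
Total: $39,420.50 + $67,552.00 = $106,972.50

$106,972.50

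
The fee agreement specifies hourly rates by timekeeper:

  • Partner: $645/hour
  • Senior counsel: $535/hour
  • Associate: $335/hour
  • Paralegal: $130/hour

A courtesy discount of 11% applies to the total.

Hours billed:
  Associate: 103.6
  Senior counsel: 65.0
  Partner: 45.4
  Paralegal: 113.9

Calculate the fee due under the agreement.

$101,078.19

Partner: 45.4 × $645 = $29,283.00
Senior counsel: 65.0 × $535 = $34,775.00
Associate: 103.6 × $335 = $34,706.00
Paralegal: 113.9 × $130 = $14,807.00
Subtotal: $113,571.00
Less 11% discount: −$12,492.81
Total: $113,571.00 − $12,492.81 = $101,078.19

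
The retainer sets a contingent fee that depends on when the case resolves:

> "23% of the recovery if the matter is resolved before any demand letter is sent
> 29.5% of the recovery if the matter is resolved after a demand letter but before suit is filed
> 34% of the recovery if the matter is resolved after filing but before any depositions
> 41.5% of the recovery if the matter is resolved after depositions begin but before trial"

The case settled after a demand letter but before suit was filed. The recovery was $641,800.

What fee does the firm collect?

The matter settled after a demand letter but before suit was filed, so the 29.5% rate applies.
$641,800 × 29.5% = $189,331.00

$189,331.00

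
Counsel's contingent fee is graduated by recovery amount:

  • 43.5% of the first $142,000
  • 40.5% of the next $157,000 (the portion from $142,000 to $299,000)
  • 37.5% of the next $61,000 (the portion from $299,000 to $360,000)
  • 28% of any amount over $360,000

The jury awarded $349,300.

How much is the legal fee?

$144,217.50

First $142,000 at 43.5% = $61,770.00
Next $157,000 at 40.5% = $63,585.00
Remaining $50,300 at 37.5% = $18,862.50
Fee: $61,770.00 + $63,585.00 + $18,862.50 = $144,217.50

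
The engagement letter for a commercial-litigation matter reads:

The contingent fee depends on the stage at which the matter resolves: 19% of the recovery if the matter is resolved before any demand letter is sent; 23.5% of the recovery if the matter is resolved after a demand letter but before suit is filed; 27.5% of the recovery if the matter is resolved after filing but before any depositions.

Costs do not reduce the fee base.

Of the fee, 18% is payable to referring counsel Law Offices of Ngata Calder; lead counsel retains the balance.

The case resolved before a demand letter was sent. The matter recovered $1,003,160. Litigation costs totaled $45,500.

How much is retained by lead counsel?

$156,292.33

Fee base is the gross recovery, $1,003,160; costs are reimbursed separately.
The matter resolved before a demand letter was sent, so the 19% rate applies.
$1,003,160 × 19% = $190,600.40
Referral share: 18% of $190,600.40 = $34,308.07; lead counsel retains $190,600.40 − $34,308.07 = $156,292.33.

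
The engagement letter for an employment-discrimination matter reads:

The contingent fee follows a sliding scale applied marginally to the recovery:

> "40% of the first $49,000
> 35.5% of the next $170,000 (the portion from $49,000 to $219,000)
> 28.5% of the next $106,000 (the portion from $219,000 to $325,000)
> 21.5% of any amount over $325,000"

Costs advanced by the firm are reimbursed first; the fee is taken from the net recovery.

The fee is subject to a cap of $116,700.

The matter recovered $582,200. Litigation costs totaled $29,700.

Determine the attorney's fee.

$116,700.00

Fee base (net of costs): $582,200 − $29,700 = $552,500
First $49,000 at 40% = $19,600.00
Next $170,000 at 35.5% = $60,350.00
Next $106,000 at 28.5% = $30,210.00
Remaining $227,500 at 21.5% = $48,912.50
Fee: $19,600.00 + $60,350.00 + $30,210.00 + $48,912.50 = $159,072.50
$159,072.50 exceeds the $116,700 cap, so the fee is capped at $116,700.00.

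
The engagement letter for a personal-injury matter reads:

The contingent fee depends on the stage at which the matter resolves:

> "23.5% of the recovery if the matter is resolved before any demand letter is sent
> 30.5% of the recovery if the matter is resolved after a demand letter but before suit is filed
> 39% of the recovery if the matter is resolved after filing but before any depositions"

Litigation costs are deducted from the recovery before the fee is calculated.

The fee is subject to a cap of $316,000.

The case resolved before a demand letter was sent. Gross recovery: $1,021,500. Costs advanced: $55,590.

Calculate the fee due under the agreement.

Fee base (net of costs): $1,021,500 − $55,590 = $965,910
The matter resolved before a demand letter was sent, so the 23.5% rate applies.
$965,910 × 23.5% = $226,988.85
$226,988.85 is under the $316,000 cap.

$226,988.85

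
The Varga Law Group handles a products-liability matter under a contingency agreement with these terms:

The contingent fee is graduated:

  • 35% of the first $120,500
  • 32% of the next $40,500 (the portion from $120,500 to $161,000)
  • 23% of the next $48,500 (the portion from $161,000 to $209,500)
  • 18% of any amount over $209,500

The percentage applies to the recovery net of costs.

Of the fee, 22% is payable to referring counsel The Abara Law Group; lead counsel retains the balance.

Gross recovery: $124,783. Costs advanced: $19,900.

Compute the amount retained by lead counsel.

$28,633.06

Fee base (net of costs): $124,783 − $19,900 = $104,883
First $104,883 at 35% = $36,709.05
Referral share: 22% of $36,709.05 = $8,075.99; lead counsel retains $36,709.05 − $8,075.99 = $28,633.06.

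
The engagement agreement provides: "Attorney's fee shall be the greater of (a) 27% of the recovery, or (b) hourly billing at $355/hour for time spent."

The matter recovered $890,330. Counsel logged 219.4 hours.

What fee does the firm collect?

(a) 27% of $890,330 = $240,389.10
(b) 219.4 × $355 = $77,887.00
The greater is (a): $240,389.10.

$240,389.10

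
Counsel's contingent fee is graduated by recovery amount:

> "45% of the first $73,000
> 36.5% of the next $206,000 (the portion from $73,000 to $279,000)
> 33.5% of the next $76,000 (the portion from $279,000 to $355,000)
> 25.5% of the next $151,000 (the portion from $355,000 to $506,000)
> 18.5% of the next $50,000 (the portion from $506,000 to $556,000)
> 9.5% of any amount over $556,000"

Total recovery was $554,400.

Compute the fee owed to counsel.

First $73,000 at 45% = $32,850.00
Next $206,000 at 36.5% = $75,190.00
Next $76,000 at 33.5% = $25,460.00
Next $151,000 at 25.5% = $38,505.00
Remaining $48,400 at 18.5% = $8,954.00
Fee: $32,850.00 + $75,190.00 + $25,460.00 + $38,505.00 + $8,954.00 = $180,959.00

$180,959.00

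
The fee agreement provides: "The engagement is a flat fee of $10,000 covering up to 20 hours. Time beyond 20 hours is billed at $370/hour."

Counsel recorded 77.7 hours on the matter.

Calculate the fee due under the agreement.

$31,349.00

Flat fee: $10,000.00
Excess hours: 77.7 − 20 = 57.7
Overrun: 57.7 × $370 = $21,349.00
Total: $10,000.00 + $21,349.00 = $31,349.00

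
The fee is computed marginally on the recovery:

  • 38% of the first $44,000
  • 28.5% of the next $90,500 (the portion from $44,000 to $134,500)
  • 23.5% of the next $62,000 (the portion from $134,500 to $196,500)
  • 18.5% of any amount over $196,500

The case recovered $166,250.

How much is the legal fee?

First $44,000 at 38% = $16,720.00
Next $90,500 at 28.5% = $25,792.50
Remaining $31,750 at 23.5% = $7,461.25
Fee: $16,720.00 + $25,792.50 + $7,461.25 = $49,973.75

$49,973.75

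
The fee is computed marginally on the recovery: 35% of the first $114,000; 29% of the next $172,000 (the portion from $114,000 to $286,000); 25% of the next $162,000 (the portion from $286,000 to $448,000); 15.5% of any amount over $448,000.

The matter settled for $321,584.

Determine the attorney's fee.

First $114,000 at 35% = $39,900.00
Next $172,000 at 29% = $49,880.00
Remaining $35,584 at 25% = $8,896.00
Fee: $39,900.00 + $49,880.00 + $8,896.00 = $98,676.00

$98,676.00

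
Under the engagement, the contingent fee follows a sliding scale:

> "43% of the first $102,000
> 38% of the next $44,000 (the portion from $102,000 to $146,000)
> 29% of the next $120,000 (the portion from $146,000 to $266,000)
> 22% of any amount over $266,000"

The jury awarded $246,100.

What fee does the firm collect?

First $102,000 at 43% = $43,860.00
Next $44,000 at 38% = $16,720.00
Remaining $100,100 at 29% = $29,029.00
Fee: $43,860.00 + $16,720.00 + $29,029.00 = $89,609.00

$89,609.00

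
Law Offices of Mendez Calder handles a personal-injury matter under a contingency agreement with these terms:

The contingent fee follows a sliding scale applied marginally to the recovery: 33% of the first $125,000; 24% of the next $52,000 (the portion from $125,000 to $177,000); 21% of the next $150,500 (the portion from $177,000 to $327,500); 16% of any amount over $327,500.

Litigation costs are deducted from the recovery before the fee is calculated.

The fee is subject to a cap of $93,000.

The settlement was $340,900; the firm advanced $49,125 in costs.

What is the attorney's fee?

$77,832.75

Fee base (net of costs): $340,900 − $49,125 = $291,775
First $125,000 at 33% = $41,250.00
Next $52,000 at 24% = $12,480.00
Remaining $114,775 at 21% = $24,102.75
Fee: $41,250.00 + $12,480.00 + $24,102.75 = $77,832.75
$77,832.75 is under the $93,000 cap.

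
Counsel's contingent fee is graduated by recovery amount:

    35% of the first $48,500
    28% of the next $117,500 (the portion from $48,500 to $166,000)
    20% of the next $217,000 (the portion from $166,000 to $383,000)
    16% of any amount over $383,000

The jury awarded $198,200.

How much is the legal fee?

$56,315.00

First $48,500 at 35% = $16,975.00
Next $117,500 at 28% = $32,900.00
Remaining $32,200 at 20% = $6,440.00
Fee: $16,975.00 + $32,900.00 + $6,440.00 = $56,315.00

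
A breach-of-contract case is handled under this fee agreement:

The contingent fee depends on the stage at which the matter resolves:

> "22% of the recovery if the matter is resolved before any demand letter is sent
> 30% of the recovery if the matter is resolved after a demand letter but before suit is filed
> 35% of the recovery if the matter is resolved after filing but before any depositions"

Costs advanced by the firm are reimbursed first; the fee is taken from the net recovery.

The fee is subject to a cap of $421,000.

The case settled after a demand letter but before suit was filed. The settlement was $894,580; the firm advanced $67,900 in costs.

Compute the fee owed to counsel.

Fee base (net of costs): $894,580 − $67,900 = $826,680
The matter settled after a demand letter but before suit was filed, so the 30% rate applies.
$826,680 × 30% = $248,004.00
$248,004.00 is under the $421,000 cap.

$248,004.00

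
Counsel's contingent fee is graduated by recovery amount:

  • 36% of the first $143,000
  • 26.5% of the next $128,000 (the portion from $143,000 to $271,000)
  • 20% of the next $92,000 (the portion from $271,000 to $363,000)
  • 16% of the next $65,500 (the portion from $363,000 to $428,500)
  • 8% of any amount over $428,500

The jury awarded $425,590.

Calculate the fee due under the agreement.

First $143,000 at 36% = $51,480.00
Next $128,000 at 26.5% = $33,920.00
Next $92,000 at 20% = $18,400.00
Remaining $62,590 at 16% = $10,014.40
Fee: $51,480.00 + $33,920.00 + $18,400.00 + $10,014.40 = $113,814.40

$113,814.40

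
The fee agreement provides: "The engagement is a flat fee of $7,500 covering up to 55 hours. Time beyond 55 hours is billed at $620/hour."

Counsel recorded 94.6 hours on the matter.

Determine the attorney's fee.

Flat fee: $7,500.00
Excess hours: 94.6 − 55 = 39.6
Overrun: 39.6 × $620 = $24,552.00
Total: $7,500.00 + $24,552.00 = $32,052.00

$32,052.00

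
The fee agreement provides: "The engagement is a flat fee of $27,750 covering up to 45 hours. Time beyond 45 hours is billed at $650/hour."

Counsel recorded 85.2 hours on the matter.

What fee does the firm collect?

$53,880.00

Flat fee: $27,750.00
Excess hours: 85.2 − 45 = 40.2
Overrun: 40.2 × $650 = $26,130.00
Total: $27,750.00 + $26,130.00 = $53,880.00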